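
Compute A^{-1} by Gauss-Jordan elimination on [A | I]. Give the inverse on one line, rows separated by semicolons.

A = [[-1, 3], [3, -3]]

inverse = [1/2 1/2; 1/2 1/6]

Gauss-Jordan on [A | I]:
R1 <- (1/-1)*R1:  [  1  -3  |  -1   0 ]
R2 <- R2 - (3)*R1:  [ 0  6  |  3  1 ]
R2 <- (1/6)*R2:  [   0    1  |  1/2  1/6 ]
R1 <- R1 - (-3)*R2:  [   1    0  |  1/2  1/2 ]
Right block of [I | A^{-1}] is the inverse:
[ 1/2  1/2 ]
[ 1/2  1/6 ]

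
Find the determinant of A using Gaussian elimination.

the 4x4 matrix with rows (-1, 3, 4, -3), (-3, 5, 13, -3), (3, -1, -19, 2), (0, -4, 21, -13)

det(A) = -20

Forward elimination:
R2 <- R2 - (3)*R1:  [  0  -4   1   6 ]
R3 <- R3 - (-3)*R1:  [  0   8  -7  -7 ]
R3 <- R3 - (-2)*R2:  [  0   0  -5   5 ]
R4 <- R4 - (1)*R2:  [   0    0   20  -19 ]
R4 <- R4 - (-4)*R3:  [ 0  0  0  1 ]
Upper-triangular form:
[ -1   3   4  -3 ]
[  0  -4   1   6 ]
[  0   0  -5   5 ]
[  0   0   0   1 ]
det(A) = (-1)^0 * (-1) * (-4) * (-5) * (1) = -20  (0 row swaps -> sign +1)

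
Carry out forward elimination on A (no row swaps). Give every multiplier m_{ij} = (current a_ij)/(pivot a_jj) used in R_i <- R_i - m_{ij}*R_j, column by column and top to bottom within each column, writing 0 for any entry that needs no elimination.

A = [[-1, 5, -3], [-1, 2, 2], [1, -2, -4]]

Forward elimination:
R2 <- R2 - (1)*R1:  [  0  -3   5 ]
R3 <- R3 - (-1)*R1:  [  0   3  -7 ]
R3 <- R3 - (-1)*R2:  [  0   0  -2 ]
Multipliers (in order of application): m_{21} = 1, m_{31} = -1, m_{32} = -1

multipliers: 1, -1, -1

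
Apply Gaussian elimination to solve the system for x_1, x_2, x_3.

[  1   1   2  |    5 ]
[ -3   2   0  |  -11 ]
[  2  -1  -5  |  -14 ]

(1, -4, 4)

Forward elimination on [A|b]:
R2 <- R2 - (-3)*R1:  [ 0  5  6  4 ]
R3 <- R3 - (2)*R1:  [   0   -3   -9  -24 ]
R3 <- R3 - (-3/5)*R2:  [      0       0   -27/5  -108/5 ]
Row echelon form:
[ 1  1      2  |       5 ]
[ 0  5      6  |       4 ]
[ 0  0  -27/5  |  -108/5 ]
Back-substitution:
x_3 = (-108/5) / (-27/5) = 4
x_2 = (4 - (6)*(4)) / 5 = -4
x_1 = (5 - (1)*(-4) - (2)*(4)) / 1 = 1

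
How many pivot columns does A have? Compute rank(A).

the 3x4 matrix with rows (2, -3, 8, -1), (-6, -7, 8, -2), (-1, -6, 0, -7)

Row reduction:
R2 <- R2 - (-3)*R1:  [   0  -16   32   -5 ]
R3 <- R3 - (-1/2)*R1:  [     0  -15/2      4  -15/2 ]
R3 <- R3 - (15/32)*R2:  [       0        0      -11  -165/32 ]
Row echelon form:
[ 2   -3    8       -1 ]
[ 0  -16   32       -5 ]
[ 0    0  -11  -165/32 ]
Nonzero rows / pivot columns: 3

rank(A) = 3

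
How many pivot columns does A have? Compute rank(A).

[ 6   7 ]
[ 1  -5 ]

Row reduction:
R2 <- R2 - (1/6)*R1:  [     0  -37/6 ]
Row echelon form:
[ 6      7 ]
[ 0  -37/6 ]
Nonzero rows / pivot columns: 2

rank(A) = 2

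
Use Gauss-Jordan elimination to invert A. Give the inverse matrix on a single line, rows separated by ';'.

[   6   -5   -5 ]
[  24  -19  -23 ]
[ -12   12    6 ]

Gauss-Jordan on [A | I]:
R1 <- (1/6)*R1:  [    1  -5/6  -5/6  |   1/6     0     0 ]
R2 <- R2 - (24)*R1:  [  0   1  -3  |  -4   1   0 ]
R3 <- R3 - (-12)*R1:  [  0   2  -4  |   2   0   1 ]
R1 <- R1 - (-5/6)*R2:  [     1      0  -10/3  |  -19/6    5/6      0 ]
R3 <- R3 - (2)*R2:  [  0   0   2  |  10  -2   1 ]
R3 <- (1/2)*R3:  [   0    0    1  |    5   -1  1/2 ]
R1 <- R1 - (-10/3)*R3:  [    1     0     0  |  27/2  -5/2   5/3 ]
R2 <- R2 - (-3)*R3:  [   0    1    0  |   11   -2  3/2 ]
Right block of [I | A^{-1}] is the inverse:
[ 27/2  -5/2  5/3 ]
[   11    -2  3/2 ]
[    5    -1  1/2 ]

inverse = [27/2 -5/2 5/3; 11 -2 3/2; 5 -1 1/2]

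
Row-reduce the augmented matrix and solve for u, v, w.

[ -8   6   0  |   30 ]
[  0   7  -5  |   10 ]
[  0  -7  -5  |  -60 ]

(0, 5, 5)

Forward elimination on [A|b]:
R3 <- R3 - (-1)*R2:  [   0    0  -10  -50 ]
Row echelon form:
[ -8  6    0  |   30 ]
[  0  7   -5  |   10 ]
[  0  0  -10  |  -50 ]
Back-substitution:
w = (-50) / -10 = 5
v = (10 - (-5)*(5)) / 7 = 5
u = (30 - (6)*(5)) / -8 = 0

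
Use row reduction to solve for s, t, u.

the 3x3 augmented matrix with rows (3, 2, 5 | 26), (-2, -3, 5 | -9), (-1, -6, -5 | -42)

(2, 5, 2)

Forward elimination on [A|b]:
R2 <- R2 - (-2/3)*R1:  [    0  -5/3  25/3  25/3 ]
R3 <- R3 - (-1/3)*R1:  [      0   -16/3   -10/3  -100/3 ]
R3 <- R3 - (16/5)*R2:  [   0    0  -30  -60 ]
Row echelon form:
[ 3     2     5  |    26 ]
[ 0  -5/3  25/3  |  25/3 ]
[ 0     0   -30  |   -60 ]
Back-substitution:
u = (-60) / -30 = 2
t = (25/3 - (25/3)*(2)) / (-5/3) = 5
s = (26 - (2)*(5) - (5)*(2)) / 3 = 2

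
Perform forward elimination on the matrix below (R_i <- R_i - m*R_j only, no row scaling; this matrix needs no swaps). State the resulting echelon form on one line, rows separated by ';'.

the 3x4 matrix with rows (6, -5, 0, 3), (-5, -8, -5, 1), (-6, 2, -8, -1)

Forward elimination:
R2 <- R2 - (-5/6)*R1:  [     0  -73/6     -5    7/2 ]
R3 <- R3 - (-1)*R1:  [  0  -3  -8   2 ]
R3 <- R3 - (18/73)*R2:  [       0        0  -494/73    83/73 ]
Row echelon form:
[ 6     -5        0      3 ]
[ 0  -73/6       -5    7/2 ]
[ 0      0  -494/73  83/73 ]

REF = [6 -5 0 3; 0 -73/6 -5 7/2; 0 0 -494/73 83/73]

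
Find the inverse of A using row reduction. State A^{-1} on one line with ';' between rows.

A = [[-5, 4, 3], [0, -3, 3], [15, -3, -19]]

inverse = [-22/5 -67/15 -7/5; -3 -10/3 -1; -3 -3 -1]

Gauss-Jordan on [A | I]:
R1 <- (1/-5)*R1:  [    1  -4/5  -3/5  |  -1/5     0     0 ]
R3 <- R3 - (15)*R1:  [   0    9  -10  |    3    0    1 ]
R2 <- (1/-3)*R2:  [    0     1    -1  |     0  -1/3     0 ]
R1 <- R1 - (-4/5)*R2:  [     1      0   -7/5  |   -1/5  -4/15      0 ]
R3 <- R3 - (9)*R2:  [  0   0  -1  |   3   3   1 ]
R3 <- (1/-1)*R3:  [  0   0   1  |  -3  -3  -1 ]
R1 <- R1 - (-7/5)*R3:  [      1       0       0  |   -22/5  -67/15    -7/5 ]
R2 <- R2 - (-1)*R3:  [     0      1      0  |     -3  -10/3     -1 ]
Right block of [I | A^{-1}] is the inverse:
[ -22/5  -67/15  -7/5 ]
[    -3   -10/3    -1 ]
[    -3      -3    -1 ]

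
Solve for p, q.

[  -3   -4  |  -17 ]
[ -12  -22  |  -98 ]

Forward elimination on [A|b]:
R2 <- R2 - (4)*R1:  [   0   -6  -30 ]
Row echelon form:
[ -3  -4  |  -17 ]
[  0  -6  |  -30 ]
Back-substitution:
q = (-30) / -6 = 5
p = (-17 - (-4)*(5)) / -3 = -1

(-1, 5)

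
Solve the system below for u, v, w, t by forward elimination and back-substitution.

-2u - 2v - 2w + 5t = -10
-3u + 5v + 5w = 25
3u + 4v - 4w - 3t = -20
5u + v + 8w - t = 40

Forward elimination on [A|b]:
R2 <- R2 - (3/2)*R1:  [     0      8      8  -15/2     40 ]
R3 <- R3 - (-3/2)*R1:  [   0    1   -7  9/2  -35 ]
R4 <- R4 - (-5/2)*R1:  [    0    -4     3  23/2    15 ]
R3 <- R3 - (1/8)*R2:  [     0      0     -8  87/16    -40 ]
R4 <- R4 - (-1/2)*R2:  [    0     0     7  31/4    35 ]
R4 <- R4 - (-7/8)*R3:  [        0         0         0  1601/128         0 ]
Row echelon form:
[ -2  -2  -2         5  |  -10 ]
[  0   8   8     -15/2  |   40 ]
[  0   0  -8     87/16  |  -40 ]
[  0   0   0  1601/128  |    0 ]
Back-substitution:
t = (0) / (1601/128) = 0
w = (-40 - (87/16)*(0)) / -8 = 5
v = (40 - (8)*(5) - (-15/2)*(0)) / 8 = 0
u = (-10 - (-2)*(0) - (-2)*(5) - (5)*(0)) / -2 = 0

(0, 0, 5, 0)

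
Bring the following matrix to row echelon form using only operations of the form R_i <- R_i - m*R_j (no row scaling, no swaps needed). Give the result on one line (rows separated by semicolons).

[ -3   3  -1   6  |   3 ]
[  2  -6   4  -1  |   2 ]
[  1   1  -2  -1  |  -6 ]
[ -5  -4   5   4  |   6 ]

REF = [-3 3 -1 6 3; 0 -4 10/3 3 4; 0 0 -2/3 5/2 -3; 0 0 0 -127/8 -17/4]

Forward elimination:
R2 <- R2 - (-2/3)*R1:  [    0    -4  10/3     3     4 ]
R3 <- R3 - (-1/3)*R1:  [    0     2  -7/3     1    -5 ]
R4 <- R4 - (5/3)*R1:  [    0    -9  20/3    -6     1 ]
R3 <- R3 - (-1/2)*R2:  [    0     0  -2/3   5/2    -3 ]
R4 <- R4 - (9/4)*R2:  [     0      0   -5/6  -51/4     -8 ]
R4 <- R4 - (5/4)*R3:  [      0       0       0  -127/8   -17/4 ]
Row echelon form:
[ -3   3    -1       6  |      3 ]
[  0  -4  10/3       3  |      4 ]
[  0   0  -2/3     5/2  |     -3 ]
[  0   0     0  -127/8  |  -17/4 ]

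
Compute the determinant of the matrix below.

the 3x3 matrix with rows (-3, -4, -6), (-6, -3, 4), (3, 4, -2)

det(A) = 120

Forward elimination:
R2 <- R2 - (2)*R1:  [  0   5  16 ]
R3 <- R3 - (-1)*R1:  [  0   0  -8 ]
Upper-triangular form:
[ -3  -4  -6 ]
[  0   5  16 ]
[  0   0  -8 ]
det(A) = (-1)^0 * (-3) * (5) * (-8) = 120  (0 row swaps -> sign +1)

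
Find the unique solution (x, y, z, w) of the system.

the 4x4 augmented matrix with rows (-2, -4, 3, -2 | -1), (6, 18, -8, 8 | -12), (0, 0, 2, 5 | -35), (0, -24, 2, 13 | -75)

(-2, 0, -5, -5)

Forward elimination on [A|b]:
R2 <- R2 - (-3)*R1:  [   0    6    1    2  -15 ]
R4 <- R4 - (-4)*R2:  [    0     0     6    21  -135 ]
R4 <- R4 - (3)*R3:  [   0    0    0    6  -30 ]
Row echelon form:
[ -2  -4  3  -2  |   -1 ]
[  0   6  1   2  |  -15 ]
[  0   0  2   5  |  -35 ]
[  0   0  0   6  |  -30 ]
Back-substitution:
w = (-30) / 6 = -5
z = (-35 - (5)*(-5)) / 2 = -5
y = (-15 - (1)*(-5) - (2)*(-5)) / 6 = 0
x = (-1 - (-4)*(0) - (3)*(-5) - (-2)*(-5)) / -2 = -2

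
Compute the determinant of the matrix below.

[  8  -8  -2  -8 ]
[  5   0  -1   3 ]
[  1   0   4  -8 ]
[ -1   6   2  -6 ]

Forward elimination:
R2 <- R2 - (5/8)*R1:  [   0    5  1/4    8 ]
R3 <- R3 - (1/8)*R1:  [    0     1  17/4    -7 ]
R4 <- R4 - (-1/8)*R1:  [   0    5  7/4   -7 ]
R3 <- R3 - (1/5)*R2:  [     0      0   21/5  -43/5 ]
R4 <- R4 - (1)*R2:  [   0    0  3/2  -15 ]
R4 <- R4 - (5/14)*R3:  [       0        0        0  -167/14 ]
Upper-triangular form:
[ 8  -8    -2       -8 ]
[ 0   5   1/4        8 ]
[ 0   0  21/5    -43/5 ]
[ 0   0     0  -167/14 ]
det(A) = (-1)^0 * (8) * (5) * (21/5) * (-167/14) = -2004  (0 row swaps -> sign +1)

det(A) = -2004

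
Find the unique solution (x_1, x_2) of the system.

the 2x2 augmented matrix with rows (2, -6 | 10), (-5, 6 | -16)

(2, -1)

Forward elimination on [A|b]:
R2 <- R2 - (-5/2)*R1:  [  0  -9   9 ]
Row echelon form:
[ 2  -6  |  10 ]
[ 0  -9  |   9 ]
Back-substitution:
x_2 = (9) / -9 = -1
x_1 = (10 - (-6)*(-1)) / 2 = 2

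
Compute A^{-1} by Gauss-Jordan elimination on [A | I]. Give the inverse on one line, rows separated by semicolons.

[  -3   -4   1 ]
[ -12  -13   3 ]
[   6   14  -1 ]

inverse = [29/27 -10/27 -1/27; -2/9 1/9 1/9; 10/3 -2/3 1/3]

Gauss-Jordan on [A | I]:
R1 <- (1/-3)*R1:  [    1   4/3  -1/3  |  -1/3     0     0 ]
R2 <- R2 - (-12)*R1:  [  0   3  -1  |  -4   1   0 ]
R3 <- R3 - (6)*R1:  [ 0  6  1  |  2  0  1 ]
R2 <- (1/3)*R2:  [    0     1  -1/3  |  -4/3   1/3     0 ]
R1 <- R1 - (4/3)*R2:  [    1     0   1/9  |  13/9  -4/9     0 ]
R3 <- R3 - (6)*R2:  [  0   0   3  |  10  -2   1 ]
R3 <- (1/3)*R3:  [    0     0     1  |  10/3  -2/3   1/3 ]
R1 <- R1 - (1/9)*R3:  [      1       0       0  |   29/27  -10/27   -1/27 ]
R2 <- R2 - (-1/3)*R3:  [    0     1     0  |  -2/9   1/9   1/9 ]
Right block of [I | A^{-1}] is the inverse:
[ 29/27  -10/27  -1/27 ]
[  -2/9     1/9    1/9 ]
[  10/3    -2/3    1/3 ]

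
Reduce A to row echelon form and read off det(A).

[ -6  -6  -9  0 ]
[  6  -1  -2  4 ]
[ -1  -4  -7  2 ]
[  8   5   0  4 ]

Forward elimination:
R2 <- R2 - (-1)*R1:  [   0   -7  -11    4 ]
R3 <- R3 - (1/6)*R1:  [     0     -3  -11/2      2 ]
R4 <- R4 - (-4/3)*R1:  [   0   -3  -12    4 ]
R3 <- R3 - (3/7)*R2:  [      0       0  -11/14     2/7 ]
R4 <- R4 - (3/7)*R2:  [     0      0  -51/7   16/7 ]
R4 <- R4 - (102/11)*R3:  [     0      0      0  -4/11 ]
Upper-triangular form:
[ -6  -6      -9      0 ]
[  0  -7     -11      4 ]
[  0   0  -11/14    2/7 ]
[  0   0       0  -4/11 ]
det(A) = (-1)^0 * (-6) * (-7) * (-11/14) * (-4/11) = 12  (0 row swaps -> sign +1)

det(A) = 12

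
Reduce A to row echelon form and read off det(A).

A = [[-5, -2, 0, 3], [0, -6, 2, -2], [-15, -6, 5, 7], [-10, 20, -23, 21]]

Forward elimination:
R3 <- R3 - (3)*R1:  [  0   0   5  -2 ]
R4 <- R4 - (2)*R1:  [   0   24  -23   15 ]
R4 <- R4 - (-4)*R2:  [   0    0  -15    7 ]
R4 <- R4 - (-3)*R3:  [ 0  0  0  1 ]
Upper-triangular form:
[ -5  -2  0   3 ]
[  0  -6  2  -2 ]
[  0   0  5  -2 ]
[  0   0  0   1 ]
det(A) = (-1)^0 * (-5) * (-6) * (5) * (1) = 150  (0 row swaps -> sign +1)

det(A) = 150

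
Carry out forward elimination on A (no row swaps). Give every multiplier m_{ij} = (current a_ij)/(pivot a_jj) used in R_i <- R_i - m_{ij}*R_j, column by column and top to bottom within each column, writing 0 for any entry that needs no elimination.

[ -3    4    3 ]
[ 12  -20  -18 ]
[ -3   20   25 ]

Forward elimination:
R2 <- R2 - (-4)*R1:  [  0  -4  -6 ]
R3 <- R3 - (1)*R1:  [  0  16  22 ]
R3 <- R3 - (-4)*R2:  [  0   0  -2 ]
Multipliers (in order of application): m_{21} = -4, m_{31} = 1, m_{32} = -4

multipliers: -4, 1, -4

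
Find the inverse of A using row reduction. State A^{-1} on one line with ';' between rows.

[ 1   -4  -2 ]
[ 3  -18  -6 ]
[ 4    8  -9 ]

Gauss-Jordan on [A | I]:
R2 <- R2 - (3)*R1:  [  0  -6   0  |  -3   1   0 ]
R3 <- R3 - (4)*R1:  [  0  24  -1  |  -4   0   1 ]
R2 <- (1/-6)*R2:  [    0     1     0  |   1/2  -1/6     0 ]
R1 <- R1 - (-4)*R2:  [    1     0    -2  |     3  -2/3     0 ]
R3 <- R3 - (24)*R2:  [   0    0   -1  |  -16    4    1 ]
R3 <- (1/-1)*R3:  [  0   0   1  |  16  -4  -1 ]
R1 <- R1 - (-2)*R3:  [     1      0      0  |     35  -26/3     -2 ]
Right block of [I | A^{-1}] is the inverse:
[  35  -26/3  -2 ]
[ 1/2   -1/6   0 ]
[  16     -4  -1 ]

inverse = [35 -26/3 -2; 1/2 -1/6 0; 16 -4 -1]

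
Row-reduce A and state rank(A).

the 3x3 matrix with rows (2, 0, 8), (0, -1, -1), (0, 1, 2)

rank(A) = 3

Row reduction:
R3 <- R3 - (-1)*R2:  [ 0  0  1 ]
Row echelon form:
[ 2   0   8 ]
[ 0  -1  -1 ]
[ 0   0   1 ]
Nonzero rows / pivot columns: 3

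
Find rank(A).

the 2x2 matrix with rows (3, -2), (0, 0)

Row reduction:
Row echelon form:
[ 3  -2 ]
[ 0   0 ]
Nonzero rows / pivot columns: 1

rank(A) = 1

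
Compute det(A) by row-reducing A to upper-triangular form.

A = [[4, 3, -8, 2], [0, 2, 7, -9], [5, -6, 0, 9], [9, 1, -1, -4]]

det(A) = -1034

Forward elimination:
R3 <- R3 - (5/4)*R1:  [     0  -39/4     10   13/2 ]
R4 <- R4 - (9/4)*R1:  [     0  -23/4     17  -17/2 ]
R3 <- R3 - (-39/8)*R2:  [      0       0   353/8  -299/8 ]
R4 <- R4 - (-23/8)*R2:  [      0       0   297/8  -275/8 ]
R4 <- R4 - (297/353)*R3:  [         0          0          0  -1034/353 ]
Upper-triangular form:
[ 4  3     -8          2 ]
[ 0  2      7         -9 ]
[ 0  0  353/8     -299/8 ]
[ 0  0      0  -1034/353 ]
det(A) = (-1)^0 * (4) * (2) * (353/8) * (-1034/353) = -1034  (0 row swaps -> sign +1)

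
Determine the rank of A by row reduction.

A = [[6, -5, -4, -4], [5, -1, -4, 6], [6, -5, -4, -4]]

rank(A) = 2

Row reduction:
R2 <- R2 - (5/6)*R1:  [    0  19/6  -2/3  28/3 ]
R3 <- R3 - (1)*R1:  [ 0  0  0  0 ]
Row echelon form:
[ 6    -5    -4    -4 ]
[ 0  19/6  -2/3  28/3 ]
[ 0     0     0     0 ]
Nonzero rows / pivot columns: 2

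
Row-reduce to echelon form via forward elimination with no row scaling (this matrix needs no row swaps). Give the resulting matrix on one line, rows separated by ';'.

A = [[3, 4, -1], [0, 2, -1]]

Forward elimination:
Row echelon form:
[ 3  4  -1 ]
[ 0  2  -1 ]

REF = [3 4 -1; 0 2 -1]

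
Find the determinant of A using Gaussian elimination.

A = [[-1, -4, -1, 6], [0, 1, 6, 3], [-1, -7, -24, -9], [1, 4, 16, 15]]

det(A) = 15

Forward elimination:
R3 <- R3 - (1)*R1:  [   0   -3  -23  -15 ]
R4 <- R4 - (-1)*R1:  [  0   0  15  21 ]
R3 <- R3 - (-3)*R2:  [  0   0  -5  -6 ]
R4 <- R4 - (-3)*R3:  [ 0  0  0  3 ]
Upper-triangular form:
[ -1  -4  -1   6 ]
[  0   1   6   3 ]
[  0   0  -5  -6 ]
[  0   0   0   3 ]
det(A) = (-1)^0 * (-1) * (1) * (-5) * (3) = 15  (0 row swaps -> sign +1)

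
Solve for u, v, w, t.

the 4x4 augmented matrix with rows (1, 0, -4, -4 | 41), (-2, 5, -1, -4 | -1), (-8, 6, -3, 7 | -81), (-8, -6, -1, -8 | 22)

Forward elimination on [A|b]:
R2 <- R2 - (-2)*R1:  [   0    5   -9  -12   81 ]
R3 <- R3 - (-8)*R1:  [   0    6  -35  -25  247 ]
R4 <- R4 - (-8)*R1:  [   0   -6  -33  -40  350 ]
R3 <- R3 - (6/5)*R2:  [      0       0  -121/5   -53/5   749/5 ]
R4 <- R4 - (-6/5)*R2:  [      0       0  -219/5  -272/5  2236/5 ]
R4 <- R4 - (219/121)*R3:  [         0          0          0  -4261/121  21305/121 ]
Row echelon form:
[ 1  0      -4         -4  |         41 ]
[ 0  5      -9        -12  |         81 ]
[ 0  0  -121/5      -53/5  |      749/5 ]
[ 0  0       0  -4261/121  |  21305/121 ]
Back-substitution:
t = (21305/121) / (-4261/121) = -5
w = (749/5 - (-53/5)*(-5)) / (-121/5) = -4
v = (81 - (-9)*(-4) - (-12)*(-5)) / 5 = -3
u = (41 - (-4)*(-4) - (-4)*(-5)) / 1 = 5

(5, -3, -4, -5)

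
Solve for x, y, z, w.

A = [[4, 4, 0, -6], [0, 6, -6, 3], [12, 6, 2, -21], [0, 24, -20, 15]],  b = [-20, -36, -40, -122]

Forward elimination on [A|b]:
R3 <- R3 - (3)*R1:  [  0  -6   2  -3  20 ]
R3 <- R3 - (-1)*R2:  [   0    0   -4    0  -16 ]
R4 <- R4 - (4)*R2:  [  0   0   4   3  22 ]
R4 <- R4 - (-1)*R3:  [ 0  0  0  3  6 ]
Row echelon form:
[ 4  4   0  -6  |  -20 ]
[ 0  6  -6   3  |  -36 ]
[ 0  0  -4   0  |  -16 ]
[ 0  0   0   3  |    6 ]
Back-substitution:
w = (6) / 3 = 2
z = (-16) / -4 = 4
y = (-36 - (-6)*(4) - (3)*(2)) / 6 = -3
x = (-20 - (4)*(-3) - (-6)*(2)) / 4 = 1

(1, -3, 4, 2)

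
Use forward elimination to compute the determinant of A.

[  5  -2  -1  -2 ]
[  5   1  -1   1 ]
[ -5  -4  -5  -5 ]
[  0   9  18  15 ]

Forward elimination:
R2 <- R2 - (1)*R1:  [ 0  3  0  3 ]
R3 <- R3 - (-1)*R1:  [  0  -6  -6  -7 ]
R3 <- R3 - (-2)*R2:  [  0   0  -6  -1 ]
R4 <- R4 - (3)*R2:  [  0   0  18   6 ]
R4 <- R4 - (-3)*R3:  [ 0  0  0  3 ]
Upper-triangular form:
[ 5  -2  -1  -2 ]
[ 0   3   0   3 ]
[ 0   0  -6  -1 ]
[ 0   0   0   3 ]
det(A) = (-1)^0 * (5) * (3) * (-6) * (3) = -270  (0 row swaps -> sign +1)

det(A) = -270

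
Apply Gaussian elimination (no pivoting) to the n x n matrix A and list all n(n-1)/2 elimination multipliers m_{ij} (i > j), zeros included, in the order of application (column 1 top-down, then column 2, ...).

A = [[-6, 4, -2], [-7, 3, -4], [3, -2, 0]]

Forward elimination:
R2 <- R2 - (7/6)*R1:  [    0  -5/3  -5/3 ]
R3 <- R3 - (-1/2)*R1:  [  0   0  -1 ]
R3: entry in column 2 is already 0 -> m_{32} = 0 (no row operation needed)
Multipliers (in order of application): m_{21} = 7/6, m_{31} = -1/2, m_{32} = 0

multipliers: 7/6, -1/2, 0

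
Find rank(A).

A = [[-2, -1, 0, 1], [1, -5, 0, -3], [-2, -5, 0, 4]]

rank(A) = 3

Row reduction:
R2 <- R2 - (-1/2)*R1:  [     0  -11/2      0   -5/2 ]
R3 <- R3 - (1)*R1:  [  0  -4   0   3 ]
R3 <- R3 - (8/11)*R2:  [     0      0      0  53/11 ]
Row echelon form:
[ -2     -1  0      1 ]
[  0  -11/2  0   -5/2 ]
[  0      0  0  53/11 ]
Nonzero rows / pivot columns: 3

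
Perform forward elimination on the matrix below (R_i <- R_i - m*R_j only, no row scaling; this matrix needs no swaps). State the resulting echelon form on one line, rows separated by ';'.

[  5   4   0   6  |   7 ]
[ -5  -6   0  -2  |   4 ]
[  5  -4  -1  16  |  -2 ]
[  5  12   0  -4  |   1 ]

Forward elimination:
R2 <- R2 - (-1)*R1:  [  0  -2   0   4  11 ]
R3 <- R3 - (1)*R1:  [  0  -8  -1  10  -9 ]
R4 <- R4 - (1)*R1:  [   0    8    0  -10   -6 ]
R3 <- R3 - (4)*R2:  [   0    0   -1   -6  -53 ]
R4 <- R4 - (-4)*R2:  [  0   0   0   6  38 ]
Row echelon form:
[ 5   4   0   6  |    7 ]
[ 0  -2   0   4  |   11 ]
[ 0   0  -1  -6  |  -53 ]
[ 0   0   0   6  |   38 ]

REF = [5 4 0 6 7; 0 -2 0 4 11; 0 0 -1 -6 -53; 0 0 0 6 38]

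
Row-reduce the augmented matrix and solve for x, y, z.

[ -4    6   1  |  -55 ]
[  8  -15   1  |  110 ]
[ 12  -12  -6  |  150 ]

Forward elimination on [A|b]:
R2 <- R2 - (-2)*R1:  [  0  -3   3   0 ]
R3 <- R3 - (-3)*R1:  [   0    6   -3  -15 ]
R3 <- R3 - (-2)*R2:  [   0    0    3  -15 ]
Row echelon form:
[ -4   6  1  |  -55 ]
[  0  -3  3  |    0 ]
[  0   0  3  |  -15 ]
Back-substitution:
z = (-15) / 3 = -5
y = (0 - (3)*(-5)) / -3 = -5
x = (-55 - (6)*(-5) - (1)*(-5)) / -4 = 5

(5, -5, -5)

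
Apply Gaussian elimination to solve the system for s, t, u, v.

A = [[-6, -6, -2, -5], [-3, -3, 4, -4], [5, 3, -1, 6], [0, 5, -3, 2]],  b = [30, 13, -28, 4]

(-4, 1, -1, -2)

Forward elimination on [A|b]:
R2 <- R2 - (1/2)*R1:  [    0     0     5  -3/2    -2 ]
R3 <- R3 - (-5/6)*R1:  [    0    -2  -8/3  11/6    -3 ]
R2 <-> R3   (pivot in column 2 was zero)
[ -6  -6    -2    -5  30 ]
[  0  -2  -8/3  11/6  -3 ]
[  0   0     5  -3/2  -2 ]
[  0   5    -3     2   4 ]
R4 <- R4 - (-5/2)*R2:  [     0      0  -29/3  79/12   -7/2 ]
R4 <- R4 - (-29/15)*R3:  [       0        0        0   221/60  -221/30 ]
Row echelon form:
[ -6  -6    -2      -5  |       30 ]
[  0  -2  -8/3    11/6  |       -3 ]
[  0   0     5    -3/2  |       -2 ]
[  0   0     0  221/60  |  -221/30 ]
Back-substitution:
v = (-221/30) / (221/60) = -2
u = (-2 - (-3/2)*(-2)) / 5 = -1
t = (-3 - (-8/3)*(-1) - (11/6)*(-2)) / -2 = 1
s = (30 - (-6)*(1) - (-2)*(-1) - (-5)*(-2)) / -6 = -4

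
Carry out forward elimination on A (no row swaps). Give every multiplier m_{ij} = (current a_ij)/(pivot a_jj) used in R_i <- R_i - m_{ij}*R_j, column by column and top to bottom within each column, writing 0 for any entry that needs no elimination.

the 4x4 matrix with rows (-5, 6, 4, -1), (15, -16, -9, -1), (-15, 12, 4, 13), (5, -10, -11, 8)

multipliers: -3, 3, -1, -3, -2, -1

Forward elimination:
R2 <- R2 - (-3)*R1:  [  0   2   3  -4 ]
R3 <- R3 - (3)*R1:  [  0  -6  -8  16 ]
R4 <- R4 - (-1)*R1:  [  0  -4  -7   7 ]
R3 <- R3 - (-3)*R2:  [ 0  0  1  4 ]
R4 <- R4 - (-2)*R2:  [  0   0  -1  -1 ]
R4 <- R4 - (-1)*R3:  [ 0  0  0  3 ]
Multipliers (in order of application): m_{21} = -3, m_{31} = 3, m_{41} = -1, m_{32} = -3, m_{42} = -2, m_{43} = -1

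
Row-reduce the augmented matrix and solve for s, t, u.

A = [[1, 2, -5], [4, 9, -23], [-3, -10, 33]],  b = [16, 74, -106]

Forward elimination on [A|b]:
R2 <- R2 - (4)*R1:  [  0   1  -3  10 ]
R3 <- R3 - (-3)*R1:  [   0   -4   18  -58 ]
R3 <- R3 - (-4)*R2:  [   0    0    6  -18 ]
Row echelon form:
[ 1  2  -5  |   16 ]
[ 0  1  -3  |   10 ]
[ 0  0   6  |  -18 ]
Back-substitution:
u = (-18) / 6 = -3
t = (10 - (-3)*(-3)) / 1 = 1
s = (16 - (2)*(1) - (-5)*(-3)) / 1 = -1

(-1, 1, -3)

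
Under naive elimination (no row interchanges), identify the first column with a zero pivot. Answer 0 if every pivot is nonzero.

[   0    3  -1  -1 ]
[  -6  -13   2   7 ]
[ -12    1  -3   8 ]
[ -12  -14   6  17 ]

Naive forward elimination:
Pivot entry (1,1) is zero but row 2 has -6 in column 1 -> naive elimination stops; a row interchange (e.g. R1 <-> R2) would be required here.

first zero-pivot column = 1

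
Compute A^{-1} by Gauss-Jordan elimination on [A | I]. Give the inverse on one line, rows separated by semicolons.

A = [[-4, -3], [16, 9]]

Gauss-Jordan on [A | I]:
R1 <- (1/-4)*R1:  [    1   3/4  |  -1/4     0 ]
R2 <- R2 - (16)*R1:  [  0  -3  |   4   1 ]
R2 <- (1/-3)*R2:  [    0     1  |  -4/3  -1/3 ]
R1 <- R1 - (3/4)*R2:  [   1    0  |  3/4  1/4 ]
Right block of [I | A^{-1}] is the inverse:
[  3/4   1/4 ]
[ -4/3  -1/3 ]

inverse = [3/4 1/4; -4/3 -1/3]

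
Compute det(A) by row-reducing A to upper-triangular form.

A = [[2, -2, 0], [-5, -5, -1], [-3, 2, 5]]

det(A) = -102

Forward elimination:
R2 <- R2 - (-5/2)*R1:  [   0  -10   -1 ]
R3 <- R3 - (-3/2)*R1:  [  0  -1   5 ]
R3 <- R3 - (1/10)*R2:  [     0      0  51/10 ]
Upper-triangular form:
[ 2   -2      0 ]
[ 0  -10     -1 ]
[ 0    0  51/10 ]
det(A) = (-1)^0 * (2) * (-10) * (51/10) = -102  (0 row swaps -> sign +1)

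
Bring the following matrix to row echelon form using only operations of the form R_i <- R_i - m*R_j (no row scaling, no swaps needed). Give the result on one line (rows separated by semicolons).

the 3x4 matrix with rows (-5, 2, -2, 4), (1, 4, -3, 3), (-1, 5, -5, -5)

REF = [-5 2 -2 4; 0 22/5 -17/5 19/5; 0 0 -23/22 -215/22]

Forward elimination:
R2 <- R2 - (-1/5)*R1:  [     0   22/5  -17/5   19/5 ]
R3 <- R3 - (1/5)*R1:  [     0   23/5  -23/5  -29/5 ]
R3 <- R3 - (23/22)*R2:  [       0        0   -23/22  -215/22 ]
Row echelon form:
[ -5     2      -2        4 ]
[  0  22/5   -17/5     19/5 ]
[  0     0  -23/22  -215/22 ]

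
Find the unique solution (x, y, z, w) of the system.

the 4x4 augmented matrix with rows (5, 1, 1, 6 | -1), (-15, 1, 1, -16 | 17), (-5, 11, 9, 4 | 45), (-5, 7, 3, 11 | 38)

Forward elimination on [A|b]:
R2 <- R2 - (-3)*R1:  [  0   4   4   2  14 ]
R3 <- R3 - (-1)*R1:  [  0  12  10  10  44 ]
R4 <- R4 - (-1)*R1:  [  0   8   4  17  37 ]
R3 <- R3 - (3)*R2:  [  0   0  -2   4   2 ]
R4 <- R4 - (2)*R2:  [  0   0  -4  13   9 ]
R4 <- R4 - (2)*R3:  [ 0  0  0  5  5 ]
Row echelon form:
[ 5  1   1  6  |  -1 ]
[ 0  4   4  2  |  14 ]
[ 0  0  -2  4  |   2 ]
[ 0  0   0  5  |   5 ]
Back-substitution:
w = (5) / 5 = 1
z = (2 - (4)*(1)) / -2 = 1
y = (14 - (4)*(1) - (2)*(1)) / 4 = 2
x = (-1 - (1)*(2) - (1)*(1) - (6)*(1)) / 5 = -2

(-2, 2, 1, 1)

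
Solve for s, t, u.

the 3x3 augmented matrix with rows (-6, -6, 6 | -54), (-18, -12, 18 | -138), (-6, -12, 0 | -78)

Forward elimination on [A|b]:
R2 <- R2 - (3)*R1:  [  0   6   0  24 ]
R3 <- R3 - (1)*R1:  [   0   -6   -6  -24 ]
R3 <- R3 - (-1)*R2:  [  0   0  -6   0 ]
Row echelon form:
[ -6  -6   6  |  -54 ]
[  0   6   0  |   24 ]
[  0   0  -6  |    0 ]
Back-substitution:
u = (0) / -6 = 0
t = (24) / 6 = 4
s = (-54 - (-6)*(4) - (6)*(0)) / -6 = 5

(5, 4, 0)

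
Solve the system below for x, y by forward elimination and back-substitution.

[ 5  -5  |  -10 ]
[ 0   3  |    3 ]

(-1, 1)

Forward elimination on [A|b]:
Row echelon form:
[ 5  -5  |  -10 ]
[ 0   3  |    3 ]
Back-substitution:
y = (3) / 3 = 1
x = (-10 - (-5)*(1)) / 5 = -1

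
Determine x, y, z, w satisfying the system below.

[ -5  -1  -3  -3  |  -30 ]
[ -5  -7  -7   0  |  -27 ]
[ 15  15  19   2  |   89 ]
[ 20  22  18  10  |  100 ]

Forward elimination on [A|b]:
R2 <- R2 - (1)*R1:  [  0  -6  -4   3   3 ]
R3 <- R3 - (-3)*R1:  [  0  12  10  -7  -1 ]
R4 <- R4 - (-4)*R1:  [   0   18    6   -2  -20 ]
R3 <- R3 - (-2)*R2:  [  0   0   2  -1   5 ]
R4 <- R4 - (-3)*R2:  [   0    0   -6    7  -11 ]
R4 <- R4 - (-3)*R3:  [ 0  0  0  4  4 ]
Row echelon form:
[ -5  -1  -3  -3  |  -30 ]
[  0  -6  -4   3  |    3 ]
[  0   0   2  -1  |    5 ]
[  0   0   0   4  |    4 ]
Back-substitution:
w = (4) / 4 = 1
z = (5 - (-1)*(1)) / 2 = 3
y = (3 - (-4)*(3) - (3)*(1)) / -6 = -2
x = (-30 - (-1)*(-2) - (-3)*(3) - (-3)*(1)) / -5 = 4

(4, -2, 3, 1)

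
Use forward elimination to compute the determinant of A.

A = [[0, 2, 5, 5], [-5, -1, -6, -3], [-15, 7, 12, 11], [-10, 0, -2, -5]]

Forward elimination:
R1 <-> R2   (pivot in column 1 was zero)
[  -5  -1  -6  -3 ]
[   0   2   5   5 ]
[ -15   7  12  11 ]
[ -10   0  -2  -5 ]
R3 <- R3 - (3)*R1:  [  0  10  30  20 ]
R4 <- R4 - (2)*R1:  [  0   2  10   1 ]
R3 <- R3 - (5)*R2:  [  0   0   5  -5 ]
R4 <- R4 - (1)*R2:  [  0   0   5  -4 ]
R4 <- R4 - (1)*R3:  [ 0  0  0  1 ]
Upper-triangular form:
[ -5  -1  -6  -3 ]
[  0   2   5   5 ]
[  0   0   5  -5 ]
[  0   0   0   1 ]
det(A) = (-1)^1 * (-5) * (2) * (5) * (1) = 50  (1 row swap -> sign -1)

det(A) = 50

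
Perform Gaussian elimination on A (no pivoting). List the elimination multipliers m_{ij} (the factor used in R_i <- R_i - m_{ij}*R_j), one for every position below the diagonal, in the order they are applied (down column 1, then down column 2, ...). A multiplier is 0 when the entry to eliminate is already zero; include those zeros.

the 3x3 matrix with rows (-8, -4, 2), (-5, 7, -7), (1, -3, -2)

Forward elimination:
R2 <- R2 - (5/8)*R1:  [     0   19/2  -33/4 ]
R3 <- R3 - (-1/8)*R1:  [    0  -7/2  -7/4 ]
R3 <- R3 - (-7/19)*R2:  [      0       0  -91/19 ]
Multipliers (in order of application): m_{21} = 5/8, m_{31} = -1/8, m_{32} = -7/19

multipliers: 5/8, -1/8, -7/19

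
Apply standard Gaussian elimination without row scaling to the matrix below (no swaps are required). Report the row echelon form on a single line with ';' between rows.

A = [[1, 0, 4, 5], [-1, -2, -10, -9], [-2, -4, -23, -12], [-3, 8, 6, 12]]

REF = [1 0 4 5; 0 -2 -6 -4; 0 0 -3 6; 0 0 0 -1]

Forward elimination:
R2 <- R2 - (-1)*R1:  [  0  -2  -6  -4 ]
R3 <- R3 - (-2)*R1:  [   0   -4  -15   -2 ]
R4 <- R4 - (-3)*R1:  [  0   8  18  27 ]
R3 <- R3 - (2)*R2:  [  0   0  -3   6 ]
R4 <- R4 - (-4)*R2:  [  0   0  -6  11 ]
R4 <- R4 - (2)*R3:  [  0   0   0  -1 ]
Row echelon form:
[ 1   0   4   5 ]
[ 0  -2  -6  -4 ]
[ 0   0  -3   6 ]
[ 0   0   0  -1 ]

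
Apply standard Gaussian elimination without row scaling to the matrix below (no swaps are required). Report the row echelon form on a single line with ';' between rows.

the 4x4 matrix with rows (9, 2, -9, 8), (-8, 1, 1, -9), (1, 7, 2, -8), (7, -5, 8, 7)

Forward elimination:
R2 <- R2 - (-8/9)*R1:  [     0   25/9     -7  -17/9 ]
R3 <- R3 - (1/9)*R1:  [     0   61/9      3  -80/9 ]
R4 <- R4 - (7/9)*R1:  [     0  -59/9     15    7/9 ]
R3 <- R3 - (61/25)*R2:  [       0        0   502/25  -107/25 ]
R4 <- R4 - (-59/25)*R2:  [      0       0  -38/25  -92/25 ]
R4 <- R4 - (-19/251)*R3:  [         0          0          0  -1005/251 ]
Row echelon form:
[ 9     2      -9          8 ]
[ 0  25/9      -7      -17/9 ]
[ 0     0  502/25    -107/25 ]
[ 0     0       0  -1005/251 ]

REF = [9 2 -9 8; 0 25/9 -7 -17/9; 0 0 502/25 -107/25; 0 0 0 -1005/251]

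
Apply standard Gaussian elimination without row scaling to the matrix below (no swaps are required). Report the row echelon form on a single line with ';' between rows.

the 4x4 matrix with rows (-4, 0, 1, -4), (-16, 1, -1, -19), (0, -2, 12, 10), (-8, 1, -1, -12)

REF = [-4 0 1 -4; 0 1 -5 -3; 0 0 2 4; 0 0 0 -5]

Forward elimination:
R2 <- R2 - (4)*R1:  [  0   1  -5  -3 ]
R4 <- R4 - (2)*R1:  [  0   1  -3  -4 ]
R3 <- R3 - (-2)*R2:  [ 0  0  2  4 ]
R4 <- R4 - (1)*R2:  [  0   0   2  -1 ]
R4 <- R4 - (1)*R3:  [  0   0   0  -5 ]
Row echelon form:
[ -4  0   1  -4 ]
[  0  1  -5  -3 ]
[  0  0   2   4 ]
[  0  0   0  -5 ]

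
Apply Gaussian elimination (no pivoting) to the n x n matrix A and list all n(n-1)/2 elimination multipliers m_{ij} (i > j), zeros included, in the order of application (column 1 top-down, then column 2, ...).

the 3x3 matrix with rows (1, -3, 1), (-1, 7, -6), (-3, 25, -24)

Forward elimination:
R2 <- R2 - (-1)*R1:  [  0   4  -5 ]
R3 <- R3 - (-3)*R1:  [   0   16  -21 ]
R3 <- R3 - (4)*R2:  [  0   0  -1 ]
Multipliers (in order of application): m_{21} = -1, m_{31} = -3, m_{32} = 4

multipliers: -1, -3, 4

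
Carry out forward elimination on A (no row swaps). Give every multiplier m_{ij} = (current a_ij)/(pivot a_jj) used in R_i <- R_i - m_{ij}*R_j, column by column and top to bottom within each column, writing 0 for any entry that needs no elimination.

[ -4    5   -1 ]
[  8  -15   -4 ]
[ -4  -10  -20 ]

Forward elimination:
R2 <- R2 - (-2)*R1:  [  0  -5  -6 ]
R3 <- R3 - (1)*R1:  [   0  -15  -19 ]
R3 <- R3 - (3)*R2:  [  0   0  -1 ]
Multipliers (in order of application): m_{21} = -2, m_{31} = 1, m_{32} = 3

multipliers: -2, 1, 3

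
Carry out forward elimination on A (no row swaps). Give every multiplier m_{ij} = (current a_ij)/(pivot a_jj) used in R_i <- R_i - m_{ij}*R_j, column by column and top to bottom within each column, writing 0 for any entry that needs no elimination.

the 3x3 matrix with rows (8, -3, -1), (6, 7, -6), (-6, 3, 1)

Forward elimination:
R2 <- R2 - (3/4)*R1:  [     0   37/4  -21/4 ]
R3 <- R3 - (-3/4)*R1:  [   0  3/4  1/4 ]
R3 <- R3 - (3/37)*R2:  [     0      0  25/37 ]
Multipliers (in order of application): m_{21} = 3/4, m_{31} = -3/4, m_{32} = 3/37

multipliers: 3/4, -3/4, 3/37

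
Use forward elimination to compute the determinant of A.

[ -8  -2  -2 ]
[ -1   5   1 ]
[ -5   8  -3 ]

Forward elimination:
R2 <- R2 - (1/8)*R1:  [    0  21/4   5/4 ]
R3 <- R3 - (5/8)*R1:  [    0  37/4  -7/4 ]
R3 <- R3 - (37/21)*R2:  [      0       0  -83/21 ]
Upper-triangular form:
[ -8    -2      -2 ]
[  0  21/4     5/4 ]
[  0     0  -83/21 ]
det(A) = (-1)^0 * (-8) * (21/4) * (-83/21) = 166  (0 row swaps -> sign +1)

det(A) = 166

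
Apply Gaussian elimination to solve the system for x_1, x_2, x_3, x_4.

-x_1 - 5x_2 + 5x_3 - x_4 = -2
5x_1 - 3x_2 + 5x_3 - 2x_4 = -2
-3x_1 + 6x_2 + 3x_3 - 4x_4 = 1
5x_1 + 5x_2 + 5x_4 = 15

Forward elimination on [A|b]:
R2 <- R2 - (-5)*R1:  [   0  -28   30   -7  -12 ]
R3 <- R3 - (3)*R1:  [   0   21  -12   -1    7 ]
R4 <- R4 - (-5)*R1:  [   0  -20   25    0    5 ]
R3 <- R3 - (-3/4)*R2:  [     0      0   21/2  -25/4     -2 ]
R4 <- R4 - (5/7)*R2:  [    0     0  25/7     5  95/7 ]
R4 <- R4 - (50/147)*R3:  [        0         0         0  2095/294  2095/147 ]
Row echelon form:
[ -1   -5     5        -1  |        -2 ]
[  0  -28    30        -7  |       -12 ]
[  0    0  21/2     -25/4  |        -2 ]
[  0    0     0  2095/294  |  2095/147 ]
Back-substitution:
x_4 = (2095/147) / (2095/294) = 2
x_3 = (-2 - (-25/4)*(2)) / (21/2) = 1
x_2 = (-12 - (30)*(1) - (-7)*(2)) / -28 = 1
x_1 = (-2 - (-5)*(1) - (5)*(1) - (-1)*(2)) / -1 = 0

(0, 1, 1, 2)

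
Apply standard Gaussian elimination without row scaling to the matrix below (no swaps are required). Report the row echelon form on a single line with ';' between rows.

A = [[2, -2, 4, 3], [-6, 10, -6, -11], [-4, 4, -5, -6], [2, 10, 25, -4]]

REF = [2 -2 4 3; 0 4 6 -2; 0 0 3 0; 0 0 0 -1]

Forward elimination:
R2 <- R2 - (-3)*R1:  [  0   4   6  -2 ]
R3 <- R3 - (-2)*R1:  [ 0  0  3  0 ]
R4 <- R4 - (1)*R1:  [  0  12  21  -7 ]
R4 <- R4 - (3)*R2:  [  0   0   3  -1 ]
R4 <- R4 - (1)*R3:  [  0   0   0  -1 ]
Row echelon form:
[ 2  -2  4   3 ]
[ 0   4  6  -2 ]
[ 0   0  3   0 ]
[ 0   0  0  -1 ]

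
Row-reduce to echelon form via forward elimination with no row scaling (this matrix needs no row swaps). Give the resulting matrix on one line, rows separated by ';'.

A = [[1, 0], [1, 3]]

Forward elimination:
R2 <- R2 - (1)*R1:  [ 0  3 ]
Row echelon form:
[ 1  0 ]
[ 0  3 ]

REF = [1 0; 0 3]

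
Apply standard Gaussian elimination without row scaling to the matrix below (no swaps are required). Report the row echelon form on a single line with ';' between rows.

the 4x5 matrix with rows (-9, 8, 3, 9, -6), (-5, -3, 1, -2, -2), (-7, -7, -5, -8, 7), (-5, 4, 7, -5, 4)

REF = [-9 8 3 9 -6; 0 -67/9 -2/3 -7 4/3; 0 0 -412/67 -172/67 623/67; 0 0 0 -1218/103 1584/103]

Forward elimination:
R2 <- R2 - (5/9)*R1:  [     0  -67/9   -2/3     -7    4/3 ]
R3 <- R3 - (7/9)*R1:  [      0  -119/9   -22/3     -15    35/3 ]
R4 <- R4 - (5/9)*R1:  [    0  -4/9  16/3   -10  22/3 ]
R3 <- R3 - (119/67)*R2:  [       0        0  -412/67  -172/67   623/67 ]
R4 <- R4 - (4/67)*R2:  [       0        0   360/67  -642/67   486/67 ]
R4 <- R4 - (-90/103)*R3:  [         0          0          0  -1218/103   1584/103 ]
Row echelon form:
[ -9      8        3          9        -6 ]
[  0  -67/9     -2/3         -7       4/3 ]
[  0      0  -412/67    -172/67    623/67 ]
[  0      0        0  -1218/103  1584/103 ]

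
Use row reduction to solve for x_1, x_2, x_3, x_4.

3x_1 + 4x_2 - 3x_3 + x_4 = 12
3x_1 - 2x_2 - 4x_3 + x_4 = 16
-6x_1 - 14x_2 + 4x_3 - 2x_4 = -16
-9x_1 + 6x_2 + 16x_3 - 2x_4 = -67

(1, 0, -4, -3)

Forward elimination on [A|b]:
R2 <- R2 - (1)*R1:  [  0  -6  -1   0   4 ]
R3 <- R3 - (-2)*R1:  [  0  -6  -2   0   8 ]
R4 <- R4 - (-3)*R1:  [   0   18    7    1  -31 ]
R3 <- R3 - (1)*R2:  [  0   0  -1   0   4 ]
R4 <- R4 - (-3)*R2:  [   0    0    4    1  -19 ]
R4 <- R4 - (-4)*R3:  [  0   0   0   1  -3 ]
Row echelon form:
[ 3   4  -3  1  |  12 ]
[ 0  -6  -1  0  |   4 ]
[ 0   0  -1  0  |   4 ]
[ 0   0   0  1  |  -3 ]
Back-substitution:
x_4 = (-3) / 1 = -3
x_3 = (4) / -1 = -4
x_2 = (4 - (-1)*(-4)) / -6 = 0
x_1 = (12 - (4)*(0) - (-3)*(-4) - (1)*(-3)) / 3 = 1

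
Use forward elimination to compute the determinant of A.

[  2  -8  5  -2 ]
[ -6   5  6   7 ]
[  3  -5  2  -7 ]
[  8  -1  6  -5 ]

Forward elimination:
R2 <- R2 - (-3)*R1:  [   0  -19   21    1 ]
R3 <- R3 - (3/2)*R1:  [     0      7  -11/2     -4 ]
R4 <- R4 - (4)*R1:  [   0   31  -14    3 ]
R3 <- R3 - (-7/19)*R2:  [      0       0   85/38  -69/19 ]
R4 <- R4 - (-31/19)*R2:  [      0       0  385/19   88/19 ]
R4 <- R4 - (154/17)*R3:  [      0       0       0  638/17 ]
Upper-triangular form:
[ 2   -8      5      -2 ]
[ 0  -19     21       1 ]
[ 0    0  85/38  -69/19 ]
[ 0    0      0  638/17 ]
det(A) = (-1)^0 * (2) * (-19) * (85/38) * (638/17) = -3190  (0 row swaps -> sign +1)

det(A) = -3190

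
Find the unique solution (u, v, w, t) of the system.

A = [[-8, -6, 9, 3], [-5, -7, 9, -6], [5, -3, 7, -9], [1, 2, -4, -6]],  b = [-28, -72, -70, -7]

(-1, 5, -2, 4)

Forward elimination on [A|b]:
R2 <- R2 - (5/8)*R1:  [      0   -13/4    27/8   -63/8  -109/2 ]
R3 <- R3 - (-5/8)*R1:  [      0   -27/4   101/8   -57/8  -175/2 ]
R4 <- R4 - (-1/8)*R1:  [     0    5/4  -23/8  -45/8  -21/2 ]
R3 <- R3 - (27/13)*R2:  [      0       0   73/13  120/13  334/13 ]
R4 <- R4 - (-5/13)*R2:  [       0        0   -41/26  -225/26  -409/13 ]
R4 <- R4 - (-41/146)*R3:  [        0         0         0  -885/146  -1770/73 ]
Row echelon form:
[ -8     -6      9         3  |       -28 ]
[  0  -13/4   27/8     -63/8  |    -109/2 ]
[  0      0  73/13    120/13  |    334/13 ]
[  0      0      0  -885/146  |  -1770/73 ]
Back-substitution:
t = (-1770/73) / (-885/146) = 4
w = (334/13 - (120/13)*(4)) / (73/13) = -2
v = (-109/2 - (27/8)*(-2) - (-63/8)*(4)) / (-13/4) = 5
u = (-28 - (-6)*(5) - (9)*(-2) - (3)*(4)) / -8 = -1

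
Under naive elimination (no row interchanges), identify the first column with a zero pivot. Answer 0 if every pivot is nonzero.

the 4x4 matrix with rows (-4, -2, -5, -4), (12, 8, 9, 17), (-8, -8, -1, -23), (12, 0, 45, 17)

first zero-pivot column = 4

Naive forward elimination:
R2 <- R2 - (-3)*R1:  [  0   2  -6   5 ]
R3 <- R3 - (2)*R1:  [   0   -4    9  -15 ]
R4 <- R4 - (-3)*R1:  [  0  -6  30   5 ]
R3 <- R3 - (-2)*R2:  [  0   0  -3  -5 ]
R4 <- R4 - (-3)*R2:  [  0   0  12  20 ]
R4 <- R4 - (-4)*R3:  [ 0  0  0  0 ]
Matrix at this point:
[ -4  -2  -5  -4 ]
[  0   2  -6   5 ]
[  0   0  -3  -5 ]
[  0   0   0   0 ]
Pivot entry (4,4) in the last row is zero and there are no rows below to swap with -> zero pivot in column 4 (A is singular).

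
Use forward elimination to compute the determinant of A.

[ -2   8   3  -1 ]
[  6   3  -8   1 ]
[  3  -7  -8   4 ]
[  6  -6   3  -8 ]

det(A) = -167

Forward elimination:
R2 <- R2 - (-3)*R1:  [  0  27   1  -2 ]
R3 <- R3 - (-3/2)*R1:  [    0     5  -7/2   5/2 ]
R4 <- R4 - (-3)*R1:  [   0   18   12  -11 ]
R3 <- R3 - (5/27)*R2:  [       0        0  -199/54   155/54 ]
R4 <- R4 - (2/3)*R2:  [     0      0   34/3  -29/3 ]
R4 <- R4 - (-612/199)*R3:  [        0         0         0  -167/199 ]
Upper-triangular form:
[ -2   8        3        -1 ]
[  0  27        1        -2 ]
[  0   0  -199/54    155/54 ]
[  0   0        0  -167/199 ]
det(A) = (-1)^0 * (-2) * (27) * (-199/54) * (-167/199) = -167  (0 row swaps -> sign +1)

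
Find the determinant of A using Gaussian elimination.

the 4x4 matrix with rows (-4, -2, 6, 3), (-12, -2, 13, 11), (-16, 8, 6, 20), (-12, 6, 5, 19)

Forward elimination:
R2 <- R2 - (3)*R1:  [  0   4  -5   2 ]
R3 <- R3 - (4)*R1:  [   0   16  -18    8 ]
R4 <- R4 - (3)*R1:  [   0   12  -13   10 ]
R3 <- R3 - (4)*R2:  [ 0  0  2  0 ]
R4 <- R4 - (3)*R2:  [ 0  0  2  4 ]
R4 <- R4 - (1)*R3:  [ 0  0  0  4 ]
Upper-triangular form:
[ -4  -2   6  3 ]
[  0   4  -5  2 ]
[  0   0   2  0 ]
[  0   0   0  4 ]
det(A) = (-1)^0 * (-4) * (4) * (2) * (4) = -128  (0 row swaps -> sign +1)

det(A) = -128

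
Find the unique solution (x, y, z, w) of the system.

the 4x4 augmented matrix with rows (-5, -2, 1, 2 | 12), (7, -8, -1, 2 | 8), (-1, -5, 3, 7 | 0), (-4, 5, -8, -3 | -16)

(-2, -4, 2, -4)

Forward elimination on [A|b]:
R2 <- R2 - (-7/5)*R1:  [     0  -54/5    2/5   24/5  124/5 ]
R3 <- R3 - (1/5)*R1:  [     0  -23/5   14/5   33/5  -12/5 ]
R4 <- R4 - (4/5)*R1:  [      0    33/5   -44/5   -23/5  -128/5 ]
R3 <- R3 - (23/54)*R2:  [       0        0    71/27     41/9  -350/27 ]
R4 <- R4 - (-11/18)*R2:  [     0      0  -77/9   -5/3  -94/9 ]
R4 <- R4 - (-231/71)*R3:  [        0         0         0    934/71  -3736/71 ]
Row echelon form:
[ -5     -2      1       2  |        12 ]
[  0  -54/5    2/5    24/5  |     124/5 ]
[  0      0  71/27    41/9  |   -350/27 ]
[  0      0      0  934/71  |  -3736/71 ]
Back-substitution:
w = (-3736/71) / (934/71) = -4
z = (-350/27 - (41/9)*(-4)) / (71/27) = 2
y = (124/5 - (2/5)*(2) - (24/5)*(-4)) / (-54/5) = -4
x = (12 - (-2)*(-4) - (1)*(2) - (2)*(-4)) / -5 = -2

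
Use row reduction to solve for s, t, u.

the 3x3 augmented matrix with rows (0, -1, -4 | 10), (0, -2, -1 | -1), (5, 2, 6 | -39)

Forward elimination on [A|b]:
R1 <-> R3   (pivot in column 1 was zero)
[ 5   2   6  -39 ]
[ 0  -2  -1   -1 ]
[ 0  -1  -4   10 ]
R3 <- R3 - (1/2)*R2:  [    0     0  -7/2  21/2 ]
Row echelon form:
[ 5   2     6  |   -39 ]
[ 0  -2    -1  |    -1 ]
[ 0   0  -7/2  |  21/2 ]
Back-substitution:
u = (21/2) / (-7/2) = -3
t = (-1 - (-1)*(-3)) / -2 = 2
s = (-39 - (2)*(2) - (6)*(-3)) / 5 = -5

(-5, 2, -3)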